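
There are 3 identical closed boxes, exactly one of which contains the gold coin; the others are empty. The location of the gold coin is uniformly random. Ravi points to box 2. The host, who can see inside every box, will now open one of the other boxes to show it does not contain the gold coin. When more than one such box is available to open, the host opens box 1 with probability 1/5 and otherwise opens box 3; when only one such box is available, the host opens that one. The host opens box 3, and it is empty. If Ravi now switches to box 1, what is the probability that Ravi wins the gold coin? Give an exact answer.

5/9

Apply Bayes' rule, conditioning on where the gold coin actually is.
If it is in box 1 (prior 1/3): only box 3 is available, probability 1; weight (1/3)·1 = 1/3.
If it is in box 2 (prior 1/3): box 1 is available but not opened, probability 4/5; weight (1/3)·(4/5) = 4/15.
If it is in box 3 (prior 1/3): the host opened box 3, so this case is ruled out; weight (1/3)·0 = 0.
The weights sum to 3/5.
So P(the gold coin in box 1 | the host opened box 3) = (1/3) / (3/5) = 5/9.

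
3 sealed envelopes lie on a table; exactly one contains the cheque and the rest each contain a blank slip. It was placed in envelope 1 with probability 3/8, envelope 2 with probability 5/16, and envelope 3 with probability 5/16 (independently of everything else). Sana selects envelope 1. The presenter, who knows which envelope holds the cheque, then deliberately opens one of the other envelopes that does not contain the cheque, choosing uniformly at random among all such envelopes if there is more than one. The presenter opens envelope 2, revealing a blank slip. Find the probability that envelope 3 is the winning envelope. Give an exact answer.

Condition on the true location of the cheque.
If it is in envelope 1 (prior 3/8): the presenter has 2 equally likely choices, so probability 1/2; weight (3/8)·(1/2) = 3/16.
If it is in envelope 2 (prior 5/16): the presenter opened envelope 2, so this case is ruled out; weight (5/16)·0 = 0.
If it is in envelope 3 (prior 5/16): the presenter has no choice, probability 1; weight (5/16)·1 = 5/16.
The weights sum to 1/2.
So P(the cheque in envelope 3 | the presenter opened envelope 2) = (5/16) / (1/2) = 5/8.

5/8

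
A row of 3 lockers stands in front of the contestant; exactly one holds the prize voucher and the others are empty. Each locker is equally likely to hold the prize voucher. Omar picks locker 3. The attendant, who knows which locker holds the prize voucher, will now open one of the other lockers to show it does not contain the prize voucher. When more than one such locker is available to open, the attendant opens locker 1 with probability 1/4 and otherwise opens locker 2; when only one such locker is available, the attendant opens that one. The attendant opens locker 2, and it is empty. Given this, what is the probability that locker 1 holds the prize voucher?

4/7

Condition on the true location of the prize voucher.
If it is in locker 1 (prior 1/3): only locker 2 is available, probability 1; weight (1/3)·1 = 1/3.
If it is in locker 2 (prior 1/3): the attendant opened locker 2, so this case is ruled out; weight (1/3)·0 = 0.
If it is in locker 3 (prior 1/3): locker 1 is available but not opened, probability 3/4; weight (1/3)·(3/4) = 1/4.
The weights sum to 7/12.
So P(the prize voucher in locker 1 | the attendant opened locker 2) = (1/3) / (7/12) = 4/7.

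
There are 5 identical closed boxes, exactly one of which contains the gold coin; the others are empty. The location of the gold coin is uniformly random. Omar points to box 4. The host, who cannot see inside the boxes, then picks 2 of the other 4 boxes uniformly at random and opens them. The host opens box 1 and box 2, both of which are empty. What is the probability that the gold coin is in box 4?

Because the host chose which boxes to open without knowing where the gold coin is, the choice is independent of the prize location. Learning that none of the 2 opened boxes holds the gold coin simply rules out those 2 locations and leaves the remaining 3 boxes still equally likely by symmetry.
So P(the gold coin in box 4) = 1/3.

1/3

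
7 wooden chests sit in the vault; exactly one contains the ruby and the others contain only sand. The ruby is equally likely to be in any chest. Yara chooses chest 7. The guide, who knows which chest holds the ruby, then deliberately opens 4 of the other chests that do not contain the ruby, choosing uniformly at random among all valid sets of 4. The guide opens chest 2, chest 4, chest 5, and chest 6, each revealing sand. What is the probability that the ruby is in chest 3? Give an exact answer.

Apply Bayes' rule, conditioning on where the ruby actually is.
If it is in either of chests 1 and 3 (prior 1/7 each): the guide has 5 equally likely choices, so probability 1/5; weight (1/7)·(1/5) = 1/35 each.
If it is in any of chests 2, 4, 5, and 6 (prior 1/7 each): that chest was opened and seen not to hold the prize — ruled out; weight (1/7)·0 = 0 each.
If it is in chest 7 (prior 1/7): the guide has 15 equally likely choices, so probability 1/15; weight (1/7)·(1/15) = 1/105.
The weights sum to 1/15.
So P(the ruby in chest 3 | the guide opened chest 2, chest 4, chest 5, and chest 6) = (1/35) / (1/15) = 3/7.

3/7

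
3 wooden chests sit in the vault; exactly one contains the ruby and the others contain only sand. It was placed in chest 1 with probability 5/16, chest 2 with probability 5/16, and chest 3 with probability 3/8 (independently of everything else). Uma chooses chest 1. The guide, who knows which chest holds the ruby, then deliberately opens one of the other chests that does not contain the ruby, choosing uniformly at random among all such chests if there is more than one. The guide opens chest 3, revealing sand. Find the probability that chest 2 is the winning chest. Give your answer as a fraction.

2/3

Apply Bayes' rule, conditioning on where the ruby actually is.
If it is in chest 1 (prior 5/16): the guide has 2 equally likely choices, so probability 1/2; weight (5/16)·(1/2) = 5/32.
If it is in chest 2 (prior 5/16): the guide has no choice, probability 1; weight (5/16)·1 = 5/16.
If it is in chest 3 (prior 3/8): the guide opened chest 3, so this case is ruled out; weight (3/8)·0 = 0.
The weights sum to 15/32.
So P(the ruby in chest 2 | the guide opened chest 3) = (5/16) / (15/32) = 2/3.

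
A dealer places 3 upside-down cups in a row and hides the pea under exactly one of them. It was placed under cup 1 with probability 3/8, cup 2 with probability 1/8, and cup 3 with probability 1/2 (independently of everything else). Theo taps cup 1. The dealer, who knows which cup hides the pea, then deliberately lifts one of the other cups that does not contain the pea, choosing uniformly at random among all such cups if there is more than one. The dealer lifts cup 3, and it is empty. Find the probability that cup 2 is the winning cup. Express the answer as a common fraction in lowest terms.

Condition on the true location of the pea.
If it is under cup 1 (prior 3/8): the dealer has 2 equally likely choices, so probability 1/2; weight (3/8)·(1/2) = 3/16.
If it is under cup 2 (prior 1/8): the dealer has no choice, probability 1; weight (1/8)·1 = 1/8.
If it is under cup 3 (prior 1/2): the dealer opened cup 3, so this case is ruled out; weight (1/2)·0 = 0.
The weights sum to 5/16.
So P(the pea under cup 2 | the dealer opened cup 3) = (1/8) / (5/16) = 2/5.

2/5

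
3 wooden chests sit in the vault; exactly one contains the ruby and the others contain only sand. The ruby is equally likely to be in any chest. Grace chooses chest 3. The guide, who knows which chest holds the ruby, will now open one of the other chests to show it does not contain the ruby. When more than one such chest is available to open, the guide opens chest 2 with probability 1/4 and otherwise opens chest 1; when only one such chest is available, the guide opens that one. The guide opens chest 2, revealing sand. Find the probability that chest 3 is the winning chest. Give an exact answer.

1/5

Condition on the true location of the ruby.
If it is in chest 1 (prior 1/3): only chest 2 is available, probability 1; weight (1/3)·1 = 1/3.
If it is in chest 2 (prior 1/3): the guide opened chest 2, so this case is ruled out; weight (1/3)·0 = 0.
If it is in chest 3 (prior 1/3): chest 2 is available, opened with probability 1/4; weight (1/3)·(1/4) = 1/12.
The weights sum to 5/12.
So P(the ruby in chest 3 | the guide opened chest 2) = (1/12) / (5/12) = 1/5.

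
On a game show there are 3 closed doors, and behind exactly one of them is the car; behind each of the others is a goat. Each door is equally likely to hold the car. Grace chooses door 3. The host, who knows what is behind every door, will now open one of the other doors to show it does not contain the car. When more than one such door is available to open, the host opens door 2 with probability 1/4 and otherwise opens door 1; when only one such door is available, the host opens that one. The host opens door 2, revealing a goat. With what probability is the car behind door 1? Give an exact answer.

Condition on the true location of the car.
If it is behind door 1 (prior 1/3): only door 2 is available, probability 1; weight (1/3)·1 = 1/3.
If it is behind door 2 (prior 1/3): the host opened door 2, so this case is ruled out; weight (1/3)·0 = 0.
If it is behind door 3 (prior 1/3): door 2 is available, opened with probability 1/4; weight (1/3)·(1/4) = 1/12.
The weights sum to 5/12.
So P(the car behind door 1 | the host opened door 2) = (1/3) / (5/12) = 4/5.

4/5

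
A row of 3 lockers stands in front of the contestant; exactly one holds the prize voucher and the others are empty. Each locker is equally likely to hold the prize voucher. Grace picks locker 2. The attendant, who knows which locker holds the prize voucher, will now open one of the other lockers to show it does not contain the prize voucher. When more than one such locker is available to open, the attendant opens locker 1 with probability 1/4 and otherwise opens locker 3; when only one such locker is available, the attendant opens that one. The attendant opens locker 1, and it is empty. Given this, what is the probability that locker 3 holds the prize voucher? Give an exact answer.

Consider each possible location of the prize voucher in turn.
If it is in locker 1 (prior 1/3): the attendant opened locker 1, so this case is ruled out; weight (1/3)·0 = 0.
If it is in locker 2 (prior 1/3): locker 1 is available, opened with probability 1/4; weight (1/3)·(1/4) = 1/12.
If it is in locker 3 (prior 1/3): only locker 1 is available, probability 1; weight (1/3)·1 = 1/3.
The weights sum to 5/12.
So P(the prize voucher in locker 3 | the attendant opened locker 1) = (1/3) / (5/12) = 4/5.

4/5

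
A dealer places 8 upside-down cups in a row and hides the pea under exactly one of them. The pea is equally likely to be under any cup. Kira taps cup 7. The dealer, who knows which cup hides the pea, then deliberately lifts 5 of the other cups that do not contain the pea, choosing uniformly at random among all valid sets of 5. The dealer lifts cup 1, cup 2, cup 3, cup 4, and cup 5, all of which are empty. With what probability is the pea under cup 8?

7/16

Consider each possible location of the pea in turn.
If it is under any of cups 1, 2, 3, 4, and 5 (prior 1/8 each): that cup was opened and seen not to hold the prize — ruled out; weight (1/8)·0 = 0 each.
If it is under either of cups 6 and 8 (prior 1/8 each): the dealer has 6 equally likely choices, so probability 1/6; weight (1/8)·(1/6) = 1/48 each.
If it is under cup 7 (prior 1/8): the dealer has 21 equally likely choices, so probability 1/21; weight (1/8)·(1/21) = 1/168.
The weights sum to 1/21.
So P(the pea under cup 8 | the dealer opened cup 1, cup 2, cup 3, cup 4, and cup 5) = (1/48) / (1/21) = 7/16.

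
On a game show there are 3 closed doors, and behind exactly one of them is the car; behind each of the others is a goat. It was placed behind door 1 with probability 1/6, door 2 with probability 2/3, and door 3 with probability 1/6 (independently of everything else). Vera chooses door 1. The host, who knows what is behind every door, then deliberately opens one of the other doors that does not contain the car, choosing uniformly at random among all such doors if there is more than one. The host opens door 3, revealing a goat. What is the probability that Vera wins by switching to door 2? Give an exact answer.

Apply Bayes' rule, conditioning on where the car actually is.
If it is behind door 1 (prior 1/6): the host has 2 equally likely choices, so probability 1/2; weight (1/6)·(1/2) = 1/12.
If it is behind door 2 (prior 2/3): the host has no choice, probability 1; weight (2/3)·1 = 2/3.
If it is behind door 3 (prior 1/6): the host opened door 3, so this case is ruled out; weight (1/6)·0 = 0.
The weights sum to 3/4.
So P(the car behind door 2 | the host opened door 3) = (2/3) / (3/4) = 8/9.

8/9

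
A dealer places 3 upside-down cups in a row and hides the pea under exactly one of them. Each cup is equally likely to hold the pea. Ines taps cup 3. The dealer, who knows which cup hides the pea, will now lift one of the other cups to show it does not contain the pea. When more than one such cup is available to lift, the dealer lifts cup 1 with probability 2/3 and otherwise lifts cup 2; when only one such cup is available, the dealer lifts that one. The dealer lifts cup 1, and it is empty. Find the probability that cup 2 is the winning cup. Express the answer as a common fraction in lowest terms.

Condition on the true location of the pea.
If it is under cup 1 (prior 1/3): the dealer opened cup 1, so this case is ruled out; weight (1/3)·0 = 0.
If it is under cup 2 (prior 1/3): only cup 1 is available, probability 1; weight (1/3)·1 = 1/3.
If it is under cup 3 (prior 1/3): cup 1 is available, opened with probability 2/3; weight (1/3)·(2/3) = 2/9.
The weights sum to 5/9.
So P(the pea under cup 2 | the dealer opened cup 1) = (1/3) / (5/9) = 3/5.

3/5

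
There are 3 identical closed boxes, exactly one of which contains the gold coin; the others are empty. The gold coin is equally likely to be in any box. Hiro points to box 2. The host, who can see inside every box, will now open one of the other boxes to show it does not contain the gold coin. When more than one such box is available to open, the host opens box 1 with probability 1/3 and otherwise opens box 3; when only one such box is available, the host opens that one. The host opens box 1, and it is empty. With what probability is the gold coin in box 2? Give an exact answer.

1/4

Condition on the true location of the gold coin.
If it is in box 1 (prior 1/3): the host opened box 1, so this case is ruled out; weight (1/3)·0 = 0.
If it is in box 2 (prior 1/3): box 1 is available, opened with probability 1/3; weight (1/3)·(1/3) = 1/9.
If it is in box 3 (prior 1/3): only box 1 is available, probability 1; weight (1/3)·1 = 1/3.
The weights sum to 4/9.
So P(the gold coin in box 2 | the host opened box 1) = (1/9) / (4/9) = 1/4.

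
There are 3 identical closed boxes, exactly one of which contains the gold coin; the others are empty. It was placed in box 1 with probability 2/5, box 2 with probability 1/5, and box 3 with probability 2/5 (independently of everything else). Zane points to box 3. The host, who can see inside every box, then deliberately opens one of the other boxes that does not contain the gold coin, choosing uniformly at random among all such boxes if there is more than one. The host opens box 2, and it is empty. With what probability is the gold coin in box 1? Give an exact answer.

Condition on the true location of the gold coin.
If it is in box 1 (prior 2/5): the host has no choice, probability 1; weight (2/5)·1 = 2/5.
If it is in box 2 (prior 1/5): the host opened box 2, so this case is ruled out; weight (1/5)·0 = 0.
If it is in box 3 (prior 2/5): the host has 2 equally likely choices, so probability 1/2; weight (2/5)·(1/2) = 1/5.
The weights sum to 3/5.
So P(the gold coin in box 1 | the host opened box 2) = (2/5) / (3/5) = 2/3.

2/3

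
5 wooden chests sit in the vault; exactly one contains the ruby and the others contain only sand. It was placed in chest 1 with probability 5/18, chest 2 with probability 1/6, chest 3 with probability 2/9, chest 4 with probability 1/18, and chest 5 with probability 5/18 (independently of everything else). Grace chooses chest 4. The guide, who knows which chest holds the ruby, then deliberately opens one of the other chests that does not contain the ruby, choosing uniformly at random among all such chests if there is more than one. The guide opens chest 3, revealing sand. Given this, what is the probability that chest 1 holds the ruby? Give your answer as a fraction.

Apply Bayes' rule, conditioning on where the ruby actually is.
If it is in either of chests 1 and 5 (prior 5/18 each): the guide has 3 equally likely choices, so probability 1/3; weight (5/18)·(1/3) = 5/54 each.
If it is in chest 2 (prior 1/6): the guide has 3 equally likely choices, so probability 1/3; weight (1/6)·(1/3) = 1/18.
If it is in chest 3 (prior 2/9): the guide opened chest 3, so this case is ruled out; weight (2/9)·0 = 0.
If it is in chest 4 (prior 1/18): the guide has 4 equally likely choices, so probability 1/4; weight (1/18)·(1/4) = 1/72.
The weights sum to 55/216.
So P(the ruby in chest 1 | the guide opened chest 3) = (5/54) / (55/216) = 4/11.

4/11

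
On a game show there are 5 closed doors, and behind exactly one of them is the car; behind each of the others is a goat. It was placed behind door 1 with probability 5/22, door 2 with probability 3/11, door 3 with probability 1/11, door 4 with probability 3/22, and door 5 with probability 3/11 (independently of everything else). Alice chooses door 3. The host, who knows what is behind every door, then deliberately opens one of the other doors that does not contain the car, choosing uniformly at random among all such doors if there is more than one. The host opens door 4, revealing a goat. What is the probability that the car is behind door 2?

12/37

Condition on the true location of the car.
If it is behind door 1 (prior 5/22): the host has 3 equally likely choices, so probability 1/3; weight (5/22)·(1/3) = 5/66.
If it is behind either of doors 2 and 5 (prior 3/11 each): the host has 3 equally likely choices, so probability 1/3; weight (3/11)·(1/3) = 1/11 each.
If it is behind door 3 (prior 1/11): the host has 4 equally likely choices, so probability 1/4; weight (1/11)·(1/4) = 1/44.
If it is behind door 4 (prior 3/22): the host opened door 4, so this case is ruled out; weight (3/22)·0 = 0.
The weights sum to 37/132.
So P(the car behind door 2 | the host opened door 4) = (1/11) / (37/132) = 12/37.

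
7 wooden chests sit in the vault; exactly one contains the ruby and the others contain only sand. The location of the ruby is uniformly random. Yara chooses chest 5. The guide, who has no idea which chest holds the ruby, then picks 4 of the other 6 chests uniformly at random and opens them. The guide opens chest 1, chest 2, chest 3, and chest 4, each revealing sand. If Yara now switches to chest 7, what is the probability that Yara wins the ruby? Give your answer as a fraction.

Consider each possible location of the ruby in turn.
If it is in any of chests 1, 2, 3, and 4 (prior 1/7 each): that chest was opened and seen not to hold the prize — ruled out; weight (1/7)·0 = 0 each.
If it is in any of chests 5, 6, and 7 (prior 1/7 each): the guide picks exactly this set with probability 1/15 regardless, and none is the prize; weight (1/7)·(1/15) = 1/105 each.
The weights sum to 1/35.
So P(the ruby in chest 7 | the guide opened chest 1, chest 2, chest 3, and chest 4) = (1/105) / (1/35) = 1/3.

1/3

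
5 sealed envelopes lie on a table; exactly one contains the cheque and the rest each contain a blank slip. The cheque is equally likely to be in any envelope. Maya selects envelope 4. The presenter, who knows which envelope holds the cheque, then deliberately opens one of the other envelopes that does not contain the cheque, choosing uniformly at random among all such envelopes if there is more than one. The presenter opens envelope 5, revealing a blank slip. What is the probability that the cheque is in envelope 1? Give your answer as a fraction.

Apply Bayes' rule, conditioning on where the cheque actually is.
If it is in any of envelopes 1, 2, and 3 (prior 1/5 each): the presenter has 3 equally likely choices, so probability 1/3; weight (1/5)·(1/3) = 1/15 each.
If it is in envelope 4 (prior 1/5): the presenter has 4 equally likely choices, so probability 1/4; weight (1/5)·(1/4) = 1/20.
If it is in envelope 5 (prior 1/5): the presenter opened envelope 5, so this case is ruled out; weight (1/5)·0 = 0.
The weights sum to 1/4.
So P(the cheque in envelope 1 | the presenter opened envelope 5) = (1/15) / (1/4) = 4/15.

4/15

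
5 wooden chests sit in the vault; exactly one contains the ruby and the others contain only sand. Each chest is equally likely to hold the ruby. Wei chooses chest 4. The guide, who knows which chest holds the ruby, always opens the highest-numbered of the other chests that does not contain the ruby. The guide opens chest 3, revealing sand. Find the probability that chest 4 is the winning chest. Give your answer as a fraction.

0

Apply Bayes' rule, conditioning on where the ruby actually is.
If it is in any of chests 1, 2, and 4 (prior 1/5 each): the guide would have opened chest 5 instead, probability 0; weight (1/5)·0 = 0 each.
If it is in chest 3 (prior 1/5): the guide opened chest 3, so this case is ruled out; weight (1/5)·0 = 0.
If it is in chest 5 (prior 1/5): chest 3 is the highest-numbered option available, probability 1; weight (1/5)·1 = 1/5.
The weights sum to 1/5.
So P(the ruby in chest 4 | the guide opened chest 3) = 0 / (1/5) = 0.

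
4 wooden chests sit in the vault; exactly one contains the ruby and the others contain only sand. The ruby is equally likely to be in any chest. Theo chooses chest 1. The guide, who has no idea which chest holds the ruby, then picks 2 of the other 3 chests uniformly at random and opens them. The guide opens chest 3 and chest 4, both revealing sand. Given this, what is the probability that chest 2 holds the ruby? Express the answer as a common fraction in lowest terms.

Consider each possible location of the ruby in turn.
If it is in either of chests 1 and 2 (prior 1/4 each): the guide picks exactly this set with probability 1/3 regardless, and none is the prize; weight (1/4)·(1/3) = 1/12 each.
If it is in either of chests 3 and 4 (prior 1/4 each): that chest was opened and seen not to hold the prize — ruled out; weight (1/4)·0 = 0 each.
The weights sum to 1/6.
So P(the ruby in chest 2 | the guide opened chest 3 and chest 4) = (1/12) / (1/6) = 1/2.

1/2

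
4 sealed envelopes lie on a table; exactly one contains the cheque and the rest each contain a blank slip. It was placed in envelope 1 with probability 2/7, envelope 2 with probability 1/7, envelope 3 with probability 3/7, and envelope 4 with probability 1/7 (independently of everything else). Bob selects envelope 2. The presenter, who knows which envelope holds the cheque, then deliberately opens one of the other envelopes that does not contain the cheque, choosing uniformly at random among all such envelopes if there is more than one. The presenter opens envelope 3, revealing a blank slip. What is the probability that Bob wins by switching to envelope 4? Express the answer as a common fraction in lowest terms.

Apply Bayes' rule, conditioning on where the cheque actually is.
If it is in envelope 1 (prior 2/7): the presenter has 2 equally likely choices, so probability 1/2; weight (2/7)·(1/2) = 1/7.
If it is in envelope 2 (prior 1/7): the presenter has 3 equally likely choices, so probability 1/3; weight (1/7)·(1/3) = 1/21.
If it is in envelope 3 (prior 3/7): the presenter opened envelope 3, so this case is ruled out; weight (3/7)·0 = 0.
If it is in envelope 4 (prior 1/7): the presenter has 2 equally likely choices, so probability 1/2; weight (1/7)·(1/2) = 1/14.
The weights sum to 11/42.
So P(the cheque in envelope 4 | the presenter opened envelope 3) = (1/14) / (11/42) = 3/11.

3/11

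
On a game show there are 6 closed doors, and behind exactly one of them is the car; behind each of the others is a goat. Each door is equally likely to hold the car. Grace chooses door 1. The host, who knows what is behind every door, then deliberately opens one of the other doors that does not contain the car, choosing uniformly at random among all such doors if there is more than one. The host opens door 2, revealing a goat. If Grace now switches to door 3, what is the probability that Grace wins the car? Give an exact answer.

Condition on the true location of the car.
If it is behind door 1 (prior 1/6): the host has 5 equally likely choices, so probability 1/5; weight (1/6)·(1/5) = 1/30.
If it is behind door 2 (prior 1/6): the host opened door 2, so this case is ruled out; weight (1/6)·0 = 0.
If it is behind any of doors 3, 4, 5, and 6 (prior 1/6 each): the host has 4 equally likely choices, so probability 1/4; weight (1/6)·(1/4) = 1/24 each.
The weights sum to 1/5.
So P(the car behind door 3 | the host opened door 2) = (1/24) / (1/5) = 5/24.

5/24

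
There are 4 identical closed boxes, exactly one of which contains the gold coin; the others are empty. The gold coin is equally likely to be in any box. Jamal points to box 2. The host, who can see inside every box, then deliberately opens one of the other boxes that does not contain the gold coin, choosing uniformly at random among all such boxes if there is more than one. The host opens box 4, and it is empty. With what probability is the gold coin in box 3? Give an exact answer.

3/8

Consider each possible location of the gold coin in turn.
If it is in either of boxes 1 and 3 (prior 1/4 each): the host has 2 equally likely choices, so probability 1/2; weight (1/4)·(1/2) = 1/8 each.
If it is in box 2 (prior 1/4): the host has 3 equally likely choices, so probability 1/3; weight (1/4)·(1/3) = 1/12.
If it is in box 4 (prior 1/4): the host opened box 4, so this case is ruled out; weight (1/4)·0 = 0.
The weights sum to 1/3.
So P(the gold coin in box 3 | the host opened box 4) = (1/8) / (1/3) = 3/8.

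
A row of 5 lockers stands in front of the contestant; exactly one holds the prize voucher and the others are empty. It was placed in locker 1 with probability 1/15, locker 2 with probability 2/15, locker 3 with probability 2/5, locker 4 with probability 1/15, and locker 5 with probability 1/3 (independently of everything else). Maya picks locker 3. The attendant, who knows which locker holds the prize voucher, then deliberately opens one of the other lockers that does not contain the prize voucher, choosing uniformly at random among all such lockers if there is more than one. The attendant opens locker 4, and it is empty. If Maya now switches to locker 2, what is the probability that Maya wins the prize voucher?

4/25

Consider each possible location of the prize voucher in turn.
If it is in locker 1 (prior 1/15): the attendant has 3 equally likely choices, so probability 1/3; weight (1/15)·(1/3) = 1/45.
If it is in locker 2 (prior 2/15): the attendant has 3 equally likely choices, so probability 1/3; weight (2/15)·(1/3) = 2/45.
If it is in locker 3 (prior 2/5): the attendant has 4 equally likely choices, so probability 1/4; weight (2/5)·(1/4) = 1/10.
If it is in locker 4 (prior 1/15): the attendant opened locker 4, so this case is ruled out; weight (1/15)·0 = 0.
If it is in locker 5 (prior 1/3): the attendant has 3 equally likely choices, so probability 1/3; weight (1/3)·(1/3) = 1/9.
The weights sum to 5/18.
So P(the prize voucher in locker 2 | the attendant opened locker 4) = (2/45) / (5/18) = 4/25.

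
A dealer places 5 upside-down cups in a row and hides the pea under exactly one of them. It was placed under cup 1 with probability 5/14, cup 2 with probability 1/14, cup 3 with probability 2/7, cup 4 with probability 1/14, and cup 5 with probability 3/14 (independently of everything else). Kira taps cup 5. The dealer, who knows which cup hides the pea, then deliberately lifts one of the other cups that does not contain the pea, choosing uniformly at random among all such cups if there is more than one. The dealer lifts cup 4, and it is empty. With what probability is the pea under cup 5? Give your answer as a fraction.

9/49

Apply Bayes' rule, conditioning on where the pea actually is.
If it is under cup 1 (prior 5/14): the dealer has 3 equally likely choices, so probability 1/3; weight (5/14)·(1/3) = 5/42.
If it is under cup 2 (prior 1/14): the dealer has 3 equally likely choices, so probability 1/3; weight (1/14)·(1/3) = 1/42.
If it is under cup 3 (prior 2/7): the dealer has 3 equally likely choices, so probability 1/3; weight (2/7)·(1/3) = 2/21.
If it is under cup 4 (prior 1/14): the dealer opened cup 4, so this case is ruled out; weight (1/14)·0 = 0.
If it is under cup 5 (prior 3/14): the dealer has 4 equally likely choices, so probability 1/4; weight (3/14)·(1/4) = 3/56.
The weights sum to 7/24.
So P(the pea under cup 5 | the dealer opened cup 4) = (3/56) / (7/24) = 9/49.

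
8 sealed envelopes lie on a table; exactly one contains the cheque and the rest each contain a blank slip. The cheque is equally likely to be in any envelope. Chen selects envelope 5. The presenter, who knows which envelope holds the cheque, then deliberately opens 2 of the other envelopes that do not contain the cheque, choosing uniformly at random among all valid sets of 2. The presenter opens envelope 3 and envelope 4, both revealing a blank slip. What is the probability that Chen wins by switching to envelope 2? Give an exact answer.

Condition on the true location of the cheque.
If it is in any of envelopes 1, 2, 6, 7, and 8 (prior 1/8 each): the presenter has 15 equally likely choices, so probability 1/15; weight (1/8)·(1/15) = 1/120 each.
If it is in either of envelopes 3 and 4 (prior 1/8 each): that envelope was opened and seen not to hold the prize — ruled out; weight (1/8)·0 = 0 each.
If it is in envelope 5 (prior 1/8): the presenter has 21 equally likely choices, so probability 1/21; weight (1/8)·(1/21) = 1/168.
The weights sum to 1/21.
So P(the cheque in envelope 2 | the presenter opened envelope 3 and envelope 4) = (1/120) / (1/21) = 7/40.

7/40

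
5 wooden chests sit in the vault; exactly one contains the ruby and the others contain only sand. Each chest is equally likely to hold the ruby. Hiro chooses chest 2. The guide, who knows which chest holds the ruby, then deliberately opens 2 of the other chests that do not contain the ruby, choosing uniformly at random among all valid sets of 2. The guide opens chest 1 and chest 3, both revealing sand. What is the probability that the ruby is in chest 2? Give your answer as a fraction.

1/5

Condition on the true location of the ruby.
If it is in either of chests 1 and 3 (prior 1/5 each): that chest was opened and seen not to hold the prize — ruled out; weight (1/5)·0 = 0 each.
If it is in chest 2 (prior 1/5): the guide has 6 equally likely choices, so probability 1/6; weight (1/5)·(1/6) = 1/30.
If it is in either of chests 4 and 5 (prior 1/5 each): the guide has 3 equally likely choices, so probability 1/3; weight (1/5)·(1/3) = 1/15 each.
The weights sum to 1/6.
So P(the ruby in chest 2 | the guide opened chest 1 and chest 3) = (1/30) / (1/6) = 1/5.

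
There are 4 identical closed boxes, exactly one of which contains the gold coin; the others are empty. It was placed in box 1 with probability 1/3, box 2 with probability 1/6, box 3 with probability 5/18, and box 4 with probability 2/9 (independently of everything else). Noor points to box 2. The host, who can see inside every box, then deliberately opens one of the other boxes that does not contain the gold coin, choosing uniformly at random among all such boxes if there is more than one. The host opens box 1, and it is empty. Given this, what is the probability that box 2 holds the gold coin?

Apply Bayes' rule, conditioning on where the gold coin actually is.
If it is in box 1 (prior 1/3): the host opened box 1, so this case is ruled out; weight (1/3)·0 = 0.
If it is in box 2 (prior 1/6): the host has 3 equally likely choices, so probability 1/3; weight (1/6)·(1/3) = 1/18.
If it is in box 3 (prior 5/18): the host has 2 equally likely choices, so probability 1/2; weight (5/18)·(1/2) = 5/36.
If it is in box 4 (prior 2/9): the host has 2 equally likely choices, so probability 1/2; weight (2/9)·(1/2) = 1/9.
The weights sum to 11/36.
So P(the gold coin in box 2 | the host opened box 1) = (1/18) / (11/36) = 2/11.

2/11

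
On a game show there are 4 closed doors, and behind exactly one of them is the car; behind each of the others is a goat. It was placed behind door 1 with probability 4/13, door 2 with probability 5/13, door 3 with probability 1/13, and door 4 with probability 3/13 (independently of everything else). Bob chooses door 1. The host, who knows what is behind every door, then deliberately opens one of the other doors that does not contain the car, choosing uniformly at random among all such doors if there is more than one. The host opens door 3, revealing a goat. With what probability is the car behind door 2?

15/32

Condition on the true location of the car.
If it is behind door 1 (prior 4/13): the host has 3 equally likely choices, so probability 1/3; weight (4/13)·(1/3) = 4/39.
If it is behind door 2 (prior 5/13): the host has 2 equally likely choices, so probability 1/2; weight (5/13)·(1/2) = 5/26.
If it is behind door 3 (prior 1/13): the host opened door 3, so this case is ruled out; weight (1/13)·0 = 0.
If it is behind door 4 (prior 3/13): the host has 2 equally likely choices, so probability 1/2; weight (3/13)·(1/2) = 3/26.
The weights sum to 16/39.
So P(the car behind door 2 | the host opened door 3) = (5/26) / (16/39) = 15/32.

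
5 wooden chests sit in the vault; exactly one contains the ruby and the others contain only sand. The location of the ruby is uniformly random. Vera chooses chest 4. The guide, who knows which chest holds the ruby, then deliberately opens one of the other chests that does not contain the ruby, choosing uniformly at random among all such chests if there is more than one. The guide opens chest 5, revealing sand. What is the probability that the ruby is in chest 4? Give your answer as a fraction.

Apply Bayes' rule, conditioning on where the ruby actually is.
If it is in any of chests 1, 2, and 3 (prior 1/5 each): the guide has 3 equally likely choices, so probability 1/3; weight (1/5)·(1/3) = 1/15 each.
If it is in chest 4 (prior 1/5): the guide has 4 equally likely choices, so probability 1/4; weight (1/5)·(1/4) = 1/20.
If it is in chest 5 (prior 1/5): the guide opened chest 5, so this case is ruled out; weight (1/5)·0 = 0.
The weights sum to 1/4.
So P(the ruby in chest 4 | the guide opened chest 5) = (1/20) / (1/4) = 1/5.

1/5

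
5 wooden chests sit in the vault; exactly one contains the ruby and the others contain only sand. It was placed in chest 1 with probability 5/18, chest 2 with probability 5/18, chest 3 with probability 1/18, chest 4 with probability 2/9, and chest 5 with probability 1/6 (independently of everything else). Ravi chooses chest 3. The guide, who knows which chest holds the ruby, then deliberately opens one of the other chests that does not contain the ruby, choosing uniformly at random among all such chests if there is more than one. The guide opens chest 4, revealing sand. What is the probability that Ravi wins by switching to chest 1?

Condition on the true location of the ruby.
If it is in either of chests 1 and 2 (prior 5/18 each): the guide has 3 equally likely choices, so probability 1/3; weight (5/18)·(1/3) = 5/54 each.
If it is in chest 3 (prior 1/18): the guide has 4 equally likely choices, so probability 1/4; weight (1/18)·(1/4) = 1/72.
If it is in chest 4 (prior 2/9): the guide opened chest 4, so this case is ruled out; weight (2/9)·0 = 0.
If it is in chest 5 (prior 1/6): the guide has 3 equally likely choices, so probability 1/3; weight (1/6)·(1/3) = 1/18.
The weights sum to 55/216.
So P(the ruby in chest 1 | the guide opened chest 4) = (5/54) / (55/216) = 4/11.

4/11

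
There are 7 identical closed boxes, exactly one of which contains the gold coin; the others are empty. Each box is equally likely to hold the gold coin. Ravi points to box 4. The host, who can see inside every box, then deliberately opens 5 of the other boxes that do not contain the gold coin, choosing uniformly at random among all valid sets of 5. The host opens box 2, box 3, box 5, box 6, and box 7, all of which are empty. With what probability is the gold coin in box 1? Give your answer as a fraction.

Consider each possible location of the gold coin in turn.
If it is in box 1 (prior 1/7): the host has no choice, probability 1; weight (1/7)·1 = 1/7.
If it is in any of boxes 2, 3, 5, 6, and 7 (prior 1/7 each): that box was opened and seen not to hold the prize — ruled out; weight (1/7)·0 = 0 each.
If it is in box 4 (prior 1/7): the host has 6 equally likely choices, so probability 1/6; weight (1/7)·(1/6) = 1/42.
The weights sum to 1/6.
So P(the gold coin in box 1 | the host opened box 2, box 3, box 5, box 6, and box 7) = (1/7) / (1/6) = 6/7.

6/7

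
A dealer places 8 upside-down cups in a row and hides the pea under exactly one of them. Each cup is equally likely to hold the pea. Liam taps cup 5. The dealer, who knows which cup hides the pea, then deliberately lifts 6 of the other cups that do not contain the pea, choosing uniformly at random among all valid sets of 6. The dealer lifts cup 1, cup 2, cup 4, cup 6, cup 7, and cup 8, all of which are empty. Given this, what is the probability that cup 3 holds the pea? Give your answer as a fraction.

7/8

Apply Bayes' rule, conditioning on where the pea actually is.
If it is under any of cups 1, 2, 4, 6, 7, and 8 (prior 1/8 each): that cup was opened and seen not to hold the prize — ruled out; weight (1/8)·0 = 0 each.
If it is under cup 3 (prior 1/8): the dealer has no choice, probability 1; weight (1/8)·1 = 1/8.
If it is under cup 5 (prior 1/8): the dealer has 7 equally likely choices, so probability 1/7; weight (1/8)·(1/7) = 1/56.
The weights sum to 1/7.
So P(the pea under cup 3 | the dealer opened cup 1, cup 2, cup 4, cup 6, cup 7, and cup 8) = (1/8) / (1/7) = 7/8.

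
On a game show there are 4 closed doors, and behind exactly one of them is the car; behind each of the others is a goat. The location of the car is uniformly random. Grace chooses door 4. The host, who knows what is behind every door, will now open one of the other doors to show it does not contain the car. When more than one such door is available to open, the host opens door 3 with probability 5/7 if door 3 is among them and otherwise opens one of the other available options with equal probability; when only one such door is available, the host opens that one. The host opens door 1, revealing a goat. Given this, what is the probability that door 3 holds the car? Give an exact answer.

7/13

Apply Bayes' rule, conditioning on where the car actually is.
If it is behind door 1 (prior 1/4): the host opened door 1, so this case is ruled out; weight (1/4)·0 = 0.
If it is behind door 2 (prior 1/4): door 3 is available but not opened, probability 2/7; weight (1/4)·(2/7) = 1/14.
If it is behind door 3 (prior 1/4): door 3 holds the prize so is unavailable; the host chooses uniformly among the 2 others, probability 1/2; weight (1/4)·(1/2) = 1/8.
If it is behind door 4 (prior 1/4): door 3 is available but not opened; door 1 gets probability (1 − 5/7)/2 = 1/7; weight (1/4)·(1/7) = 1/28.
The weights sum to 13/56.
So P(the car behind door 3 | the host opened door 1) = (1/8) / (13/56) = 7/13.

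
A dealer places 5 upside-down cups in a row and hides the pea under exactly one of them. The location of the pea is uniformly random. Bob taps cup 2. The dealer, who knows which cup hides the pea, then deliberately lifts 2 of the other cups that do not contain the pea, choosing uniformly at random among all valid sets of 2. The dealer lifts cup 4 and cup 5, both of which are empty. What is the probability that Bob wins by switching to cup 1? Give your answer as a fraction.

2/5

Apply Bayes' rule, conditioning on where the pea actually is.
If it is under either of cups 1 and 3 (prior 1/5 each): the dealer has 3 equally likely choices, so probability 1/3; weight (1/5)·(1/3) = 1/15 each.
If it is under cup 2 (prior 1/5): the dealer has 6 equally likely choices, so probability 1/6; weight (1/5)·(1/6) = 1/30.
If it is under either of cups 4 and 5 (prior 1/5 each): that cup was opened and seen not to hold the prize — ruled out; weight (1/5)·0 = 0 each.
The weights sum to 1/6.
So P(the pea under cup 1 | the dealer opened cup 4 and cup 5) = (1/15) / (1/6) = 2/5.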